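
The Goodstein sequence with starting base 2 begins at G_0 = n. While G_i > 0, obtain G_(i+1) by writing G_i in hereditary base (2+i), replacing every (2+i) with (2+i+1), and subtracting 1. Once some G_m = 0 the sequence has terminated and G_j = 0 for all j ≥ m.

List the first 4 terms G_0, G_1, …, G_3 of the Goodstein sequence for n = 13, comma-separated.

13, 108, 1279, 16092

i=0: 13 = 2^(2 + 1) + 2^2 + 1 (b=2); 2→3: 3^(3 + 1) + 3^3 + 1 = 109; 109−1 = 108
i=1: 108 = 3^(3 + 1) + 3^3 (b=3); 3→4: 4^(4 + 1) + 4^4 = 1280; 1280−1 = 1279
i=2: 1279 = 4^(4 + 1) + 3·4^3 + 3·4^2 + 3·4 + 3 (b=4); 4→5: 5^(5 + 1) + 3·5^3 + 3·5^2 + 3·5 + 3 = 16093; 16093−1 = 16092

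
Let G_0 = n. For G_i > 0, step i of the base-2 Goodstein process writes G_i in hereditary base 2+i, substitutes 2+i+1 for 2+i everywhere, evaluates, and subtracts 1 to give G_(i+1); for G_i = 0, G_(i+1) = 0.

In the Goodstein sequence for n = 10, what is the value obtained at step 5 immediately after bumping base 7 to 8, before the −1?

10 —HB2→ 2^(2 + 1) + 2 —bump→ 3^(3 + 1) + 3 = 84 —(−1)→ 83
83 —HB3→ 3^(3 + 1) + 2 —bump→ 4^(4 + 1) + 2 = 1026 —(−1)→ 1025
1025 —HB4→ 4^(4 + 1) + 1 —bump→ 5^(5 + 1) + 1 = 15626 —(−1)→ 15625
15625 —HB5→ 5^(5 + 1) —bump→ 6^(6 + 1) = 279936 —(−1)→ 279935
279935 —HB6→ 5·6^6 + 5·6^5 + 5·6^4 + 5·6^3 + 5·6^2 + 5·6 + 5 —bump→ 5·7^7 + 5·7^5 + 5·7^4 + 5·7^3 + 5·7^2 + 5·7 + 5 = 4215755 —(−1)→ 4215754
4215754 —HB7→ 5·7^7 + 5·7^5 + 5·7^4 + 5·7^3 + 5·7^2 + 5·7 + 4 —bump→ 5·8^8 + 5·8^5 + 5·8^4 + 5·8^3 + 5·8^2 + 5·8 + 4 = 84073324 —(−1)→ 84073323

84073324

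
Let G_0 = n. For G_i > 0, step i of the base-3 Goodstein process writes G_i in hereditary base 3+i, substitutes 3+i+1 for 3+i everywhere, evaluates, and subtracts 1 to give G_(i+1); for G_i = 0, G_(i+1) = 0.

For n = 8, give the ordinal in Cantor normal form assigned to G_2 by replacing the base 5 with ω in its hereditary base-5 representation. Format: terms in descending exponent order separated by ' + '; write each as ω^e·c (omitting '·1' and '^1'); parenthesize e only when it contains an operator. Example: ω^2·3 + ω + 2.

[0] 8 ≡ 2·3 + 2 (base 3). Lift 4: 10. −1: 9.
[1] 9 ≡ 2·4 + 1 (base 4). Lift 5: 11. −1: 10.

ω·2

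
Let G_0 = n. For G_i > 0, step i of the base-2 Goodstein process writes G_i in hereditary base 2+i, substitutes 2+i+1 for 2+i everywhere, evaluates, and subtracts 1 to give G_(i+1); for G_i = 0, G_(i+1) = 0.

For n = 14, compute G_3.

18750

step 0: 14 = 2^(2 + 1) + 2^2 + 2; sub 3 for 2: 3^(3 + 1) + 3^3 + 3; = 111; G_1 = 111−1 = 110
step 1: 110 = 3^(3 + 1) + 3^3 + 2; sub 4 for 3: 4^(4 + 1) + 4^4 + 2; = 1282; G_2 = 1282−1 = 1281
step 2: 1281 = 4^(4 + 1) + 4^4 + 1; sub 5 for 4: 5^(5 + 1) + 5^5 + 1; = 18751; G_3 = 18751−1 = 18750
step 3: 18750 = 5^(5 + 1) + 5^5; sub 6 for 5: 6^(6 + 1) + 6^6; = 326592; G_4 = 326592−1 = 326591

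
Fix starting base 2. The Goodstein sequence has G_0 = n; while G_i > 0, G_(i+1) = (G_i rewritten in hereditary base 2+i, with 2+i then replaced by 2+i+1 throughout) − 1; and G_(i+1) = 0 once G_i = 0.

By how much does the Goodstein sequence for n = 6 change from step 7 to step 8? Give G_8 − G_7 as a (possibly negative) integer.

223404

base 2: 6 = 2^2 + 2; at 3: 3^3 + 3 = 30; next = 29
base 3: 29 = 3^3 + 2; at 4: 4^4 + 2 = 258; next = 257
base 4: 257 = 4^4 + 1; at 5: 5^5 + 1 = 3126; next = 3125
base 5: 3125 = 5^5; at 6: 6^6 = 46656; next = 46655
base 6: 46655 = 5·6^5 + 5·6^4 + 5·6^3 + 5·6^2 + 5·6 + 5; at 7: 5·7^5 + 5·7^4 + 5·7^3 + 5·7^2 + 5·7 + 5 = 98040; next = 98039
base 7: 98039 = 5·7^5 + 5·7^4 + 5·7^3 + 5·7^2 + 5·7 + 4; at 8: 5·8^5 + 5·8^4 + 5·8^3 + 5·8^2 + 5·8 + 4 = 187244; next = 187243
base 8: 187243 = 5·8^5 + 5·8^4 + 5·8^3 + 5·8^2 + 5·8 + 3; at 9: 5·9^5 + 5·9^4 + 5·9^3 + 5·9^2 + 5·9 + 3 = 332148; next = 332147
base 9: 332147 = 5·9^5 + 5·9^4 + 5·9^3 + 5·9^2 + 5·9 + 2; at 10: 5·10^5 + 5·10^4 + 5·10^3 + 5·10^2 + 5·10 + 2 = 555552; next = 555551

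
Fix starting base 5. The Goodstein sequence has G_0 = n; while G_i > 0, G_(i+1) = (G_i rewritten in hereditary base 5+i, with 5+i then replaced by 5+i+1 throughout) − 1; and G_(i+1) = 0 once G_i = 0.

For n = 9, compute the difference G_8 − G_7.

-1

G_0=9  [base 5] 5 + 4  →[5↦6]→  6 + 4 = 10  −1 ⇒ G_1=9
G_1=9  [base 6] 6 + 3  →[6↦7]→  7 + 3 = 10  −1 ⇒ G_2=9
G_2=9  [base 7] 7 + 2  →[7↦8]→  8 + 2 = 10  −1 ⇒ G_3=9
G_3=9  [base 8] 8 + 1  →[8↦9]→  9 + 1 = 10  −1 ⇒ G_4=9
G_4=9  [base 9] 9  →[9↦10]→  10 = 10  −1 ⇒ G_5=9
G_5=9  [base 10] 9  →[10↦11]→  9 = 9  −1 ⇒ G_6=8
G_6=8  [base 11] 8  →[11↦12]→  8 = 8  −1 ⇒ G_7=7
G_7=7  [base 12] 7  →[12↦13]→  7 = 7  −1 ⇒ G_8=6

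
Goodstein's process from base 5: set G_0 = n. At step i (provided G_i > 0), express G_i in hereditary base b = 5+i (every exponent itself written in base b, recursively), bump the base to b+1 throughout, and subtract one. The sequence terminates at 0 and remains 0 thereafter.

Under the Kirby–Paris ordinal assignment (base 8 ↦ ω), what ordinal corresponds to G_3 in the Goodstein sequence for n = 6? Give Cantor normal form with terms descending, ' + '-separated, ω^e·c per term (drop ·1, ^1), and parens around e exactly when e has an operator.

5

step 0: 6 = 5 + 1; sub 6 for 5: 6 + 1; = 7; G_1 = 7−1 = 6
step 1: 6 = 6; sub 7 for 6: 7; = 7; G_2 = 7−1 = 6
step 2: 6 = 6; sub 8 for 7: 6; = 6; G_3 = 6−1 = 5
step 3: 5 = 5; sub 9 for 8: 5; = 5; G_4 = 5−1 = 4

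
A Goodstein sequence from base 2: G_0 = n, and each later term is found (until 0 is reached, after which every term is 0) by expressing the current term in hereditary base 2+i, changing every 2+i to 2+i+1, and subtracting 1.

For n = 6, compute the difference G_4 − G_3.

step 0: 6 = 2^2 + 2; sub 3 for 2: 3^3 + 3; = 30; G_1 = 30−1 = 29
step 1: 29 = 3^3 + 2; sub 4 for 3: 4^4 + 2; = 258; G_2 = 258−1 = 257
step 2: 257 = 4^4 + 1; sub 5 for 4: 5^5 + 1; = 3126; G_3 = 3126−1 = 3125
step 3: 3125 = 5^5; sub 6 for 5: 6^6; = 46656; G_4 = 46656−1 = 46655

43530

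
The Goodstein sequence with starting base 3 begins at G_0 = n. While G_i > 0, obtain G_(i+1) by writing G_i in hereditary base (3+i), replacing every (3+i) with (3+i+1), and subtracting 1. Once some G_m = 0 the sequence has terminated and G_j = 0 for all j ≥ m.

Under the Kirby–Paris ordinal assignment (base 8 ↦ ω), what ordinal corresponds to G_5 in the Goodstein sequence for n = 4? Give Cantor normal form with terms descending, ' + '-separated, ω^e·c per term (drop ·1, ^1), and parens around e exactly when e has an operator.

1

i=0: 4 = 3 + 1 (b=3); 3→4: 4 + 1 = 5; 5−1 = 4
i=1: 4 = 4 (b=4); 4→5: 5 = 5; 5−1 = 4
i=2: 4 = 4 (b=5); 5→6: 4 = 4; 4−1 = 3
i=3: 3 = 3 (b=6); 6→7: 3 = 3; 3−1 = 2
i=4: 2 = 2 (b=7); 7→8: 2 = 2; 2−1 = 1
i=5: 1 = 1 (b=8); 8→9: 1 = 1; 1−1 = 0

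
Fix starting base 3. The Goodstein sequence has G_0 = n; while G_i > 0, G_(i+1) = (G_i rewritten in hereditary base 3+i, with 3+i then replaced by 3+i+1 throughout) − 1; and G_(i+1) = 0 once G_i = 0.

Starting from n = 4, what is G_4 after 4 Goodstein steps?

step 0: 4 = 3 + 1; sub 4 for 3: 4 + 1; = 5; G_1 = 5−1 = 4
step 1: 4 = 4; sub 5 for 4: 5; = 5; G_2 = 5−1 = 4
step 2: 4 = 4; sub 6 for 5: 4; = 4; G_3 = 4−1 = 3
step 3: 3 = 3; sub 7 for 6: 3; = 3; G_4 = 3−1 = 2
step 4: 2 = 2; sub 8 for 7: 2; = 2; G_5 = 2−1 = 1

2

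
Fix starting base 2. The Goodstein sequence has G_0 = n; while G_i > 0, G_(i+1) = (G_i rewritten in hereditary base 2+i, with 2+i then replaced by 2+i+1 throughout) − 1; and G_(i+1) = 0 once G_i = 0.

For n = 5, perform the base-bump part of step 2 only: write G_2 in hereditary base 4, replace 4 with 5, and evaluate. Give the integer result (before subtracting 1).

5 —HB2→ 2^2 + 1 —bump→ 3^3 + 1 = 28 —(−1)→ 27
27 —HB3→ 3^3 —bump→ 4^4 = 256 —(−1)→ 255
255 —HB4→ 3·4^3 + 3·4^2 + 3·4 + 3 —bump→ 3·5^3 + 3·5^2 + 3·5 + 3 = 468 —(−1)→ 467

468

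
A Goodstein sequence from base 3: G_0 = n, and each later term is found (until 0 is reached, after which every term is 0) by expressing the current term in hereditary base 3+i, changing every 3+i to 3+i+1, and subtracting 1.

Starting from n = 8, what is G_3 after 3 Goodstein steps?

base 3: 8 = 2·3 + 2; at 4: 2·4 + 2 = 10; next = 9
base 4: 9 = 2·4 + 1; at 5: 2·5 + 1 = 11; next = 10
base 5: 10 = 2·5; at 6: 2·6 = 12; next = 11
base 6: 11 = 6 + 5; at 7: 7 + 5 = 12; next = 11

11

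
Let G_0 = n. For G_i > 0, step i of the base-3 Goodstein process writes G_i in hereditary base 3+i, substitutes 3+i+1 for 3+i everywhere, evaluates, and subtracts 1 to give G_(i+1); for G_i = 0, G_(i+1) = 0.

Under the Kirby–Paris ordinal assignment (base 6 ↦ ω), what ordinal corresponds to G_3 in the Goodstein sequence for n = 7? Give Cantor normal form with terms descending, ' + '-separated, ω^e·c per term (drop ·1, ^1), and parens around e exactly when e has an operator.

ω + 3

7 —HB3→ 2·3 + 1 —bump→ 2·4 + 1 = 9 —(−1)→ 8
8 —HB4→ 2·4 —bump→ 2·5 = 10 —(−1)→ 9
9 —HB5→ 5 + 4 —bump→ 6 + 4 = 10 —(−1)→ 9
9 —HB6→ 6 + 3 —bump→ 7 + 3 = 10 —(−1)→ 9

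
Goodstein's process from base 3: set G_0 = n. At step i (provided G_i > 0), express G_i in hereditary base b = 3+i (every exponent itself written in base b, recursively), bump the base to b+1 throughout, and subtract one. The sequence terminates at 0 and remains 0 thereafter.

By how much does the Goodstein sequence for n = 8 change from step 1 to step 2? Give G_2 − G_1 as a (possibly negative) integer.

1

8 —HB3→ 2·3 + 2 —bump→ 2·4 + 2 = 10 —(−1)→ 9
9 —HB4→ 2·4 + 1 —bump→ 2·5 + 1 = 11 —(−1)→ 10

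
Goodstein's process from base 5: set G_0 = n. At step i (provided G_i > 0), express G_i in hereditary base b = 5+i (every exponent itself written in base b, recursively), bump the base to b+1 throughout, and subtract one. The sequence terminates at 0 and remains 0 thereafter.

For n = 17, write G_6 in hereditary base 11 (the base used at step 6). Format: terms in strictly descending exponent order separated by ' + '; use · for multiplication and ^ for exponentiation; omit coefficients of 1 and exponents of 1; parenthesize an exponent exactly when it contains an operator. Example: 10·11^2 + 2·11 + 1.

2·11 + 4

G_0 = 17. HB_5(17) = 3·5 + 2. Bump = 20. G_1 = 19.
G_1 = 19. HB_6(19) = 3·6 + 1. Bump = 22. G_2 = 21.
G_2 = 21. HB_7(21) = 3·7. Bump = 24. G_3 = 23.
G_3 = 23. HB_8(23) = 2·8 + 7. Bump = 25. G_4 = 24.
G_4 = 24. HB_9(24) = 2·9 + 6. Bump = 26. G_5 = 25.
G_5 = 25. HB_10(25) = 2·10 + 5. Bump = 27. G_6 = 26.
G_6 = 26. HB_11(26) = 2·11 + 4. Bump = 28. G_7 = 27.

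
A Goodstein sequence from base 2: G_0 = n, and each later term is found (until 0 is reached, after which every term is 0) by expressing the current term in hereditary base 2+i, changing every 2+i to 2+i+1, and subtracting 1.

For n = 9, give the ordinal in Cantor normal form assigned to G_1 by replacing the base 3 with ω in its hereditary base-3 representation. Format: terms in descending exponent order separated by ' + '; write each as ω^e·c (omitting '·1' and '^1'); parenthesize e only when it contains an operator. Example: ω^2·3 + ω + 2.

(0) 9|_2 = 2^(2 + 1) + 1 ↦ 3^(3 + 1) + 1|_3 = 82 ⇒ 81
(1) 81|_3 = 3^(3 + 1) ↦ 4^(4 + 1)|_4 = 1024 ⇒ 1023

ω^(ω + 1)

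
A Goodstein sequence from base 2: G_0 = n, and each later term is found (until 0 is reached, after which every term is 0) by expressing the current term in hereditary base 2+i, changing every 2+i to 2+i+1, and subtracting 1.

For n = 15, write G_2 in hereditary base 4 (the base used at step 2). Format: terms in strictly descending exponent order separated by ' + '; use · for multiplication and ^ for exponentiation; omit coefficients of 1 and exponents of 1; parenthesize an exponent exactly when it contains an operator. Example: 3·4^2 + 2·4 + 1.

15 —HB2→ 2^(2 + 1) + 2^2 + 2 + 1 —bump→ 3^(3 + 1) + 3^3 + 3 + 1 = 112 —(−1)→ 111
111 —HB3→ 3^(3 + 1) + 3^3 + 3 —bump→ 4^(4 + 1) + 4^4 + 4 = 1284 —(−1)→ 1283
1283 —HB4→ 4^(4 + 1) + 4^4 + 3 —bump→ 5^(5 + 1) + 5^5 + 3 = 18753 —(−1)→ 18752

4^(4 + 1) + 4^4 + 3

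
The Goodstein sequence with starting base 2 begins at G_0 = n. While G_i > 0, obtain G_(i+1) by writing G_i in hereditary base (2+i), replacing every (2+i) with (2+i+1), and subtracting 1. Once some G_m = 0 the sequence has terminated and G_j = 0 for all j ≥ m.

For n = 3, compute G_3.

G_0 = 3. HB_2(3) = 2 + 1. Bump = 4. G_1 = 3.
G_1 = 3. HB_3(3) = 3. Bump = 4. G_2 = 3.
G_2 = 3. HB_4(3) = 3. Bump = 3. G_3 = 2.
G_3 = 2. HB_5(2) = 2. Bump = 2. G_4 = 1.

2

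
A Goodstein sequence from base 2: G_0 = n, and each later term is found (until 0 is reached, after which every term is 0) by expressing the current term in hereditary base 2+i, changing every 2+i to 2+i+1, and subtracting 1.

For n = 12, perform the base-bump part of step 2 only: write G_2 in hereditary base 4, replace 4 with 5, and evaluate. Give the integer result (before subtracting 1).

15686

(0) 12|_2 = 2^(2 + 1) + 2^2 ↦ 3^(3 + 1) + 3^3|_3 = 108 ⇒ 107
(1) 107|_3 = 3^(3 + 1) + 2·3^2 + 2·3 + 2 ↦ 4^(4 + 1) + 2·4^2 + 2·4 + 2|_4 = 1066 ⇒ 1065
(2) 1065|_4 = 4^(4 + 1) + 2·4^2 + 2·4 + 1 ↦ 5^(5 + 1) + 2·5^2 + 2·5 + 1|_5 = 15686 ⇒ 15685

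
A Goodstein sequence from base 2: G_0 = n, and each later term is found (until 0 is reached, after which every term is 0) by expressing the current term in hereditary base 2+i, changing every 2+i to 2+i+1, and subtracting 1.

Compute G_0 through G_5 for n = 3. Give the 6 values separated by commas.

G_0 = 3. HB_2(3) = 2 + 1. Bump = 4. G_1 = 3.
G_1 = 3. HB_3(3) = 3. Bump = 4. G_2 = 3.
G_2 = 3. HB_4(3) = 3. Bump = 3. G_3 = 2.
G_3 = 2. HB_5(2) = 2. Bump = 2. G_4 = 1.
G_4 = 1. HB_6(1) = 1. Bump = 1. G_5 = 0.

3, 3, 3, 2, 1, 0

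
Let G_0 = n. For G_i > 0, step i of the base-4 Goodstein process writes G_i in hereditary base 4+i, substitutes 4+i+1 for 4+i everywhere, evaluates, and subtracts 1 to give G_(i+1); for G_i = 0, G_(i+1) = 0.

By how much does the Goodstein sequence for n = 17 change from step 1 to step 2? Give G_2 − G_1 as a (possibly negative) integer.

(0) 17|_4 = 4^2 + 1 ↦ 5^2 + 1|_5 = 26 ⇒ 25
(1) 25|_5 = 5^2 ↦ 6^2|_6 = 36 ⇒ 35

10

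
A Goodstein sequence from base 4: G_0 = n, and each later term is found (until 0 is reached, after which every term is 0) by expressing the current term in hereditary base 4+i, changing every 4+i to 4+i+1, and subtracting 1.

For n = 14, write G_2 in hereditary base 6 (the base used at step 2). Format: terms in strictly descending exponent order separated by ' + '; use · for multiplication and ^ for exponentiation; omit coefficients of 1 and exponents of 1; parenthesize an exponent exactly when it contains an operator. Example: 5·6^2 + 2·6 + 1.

(0) 14|_4 = 3·4 + 2 ↦ 3·5 + 2|_5 = 17 ⇒ 16
(1) 16|_5 = 3·5 + 1 ↦ 3·6 + 1|_6 = 19 ⇒ 18
(2) 18|_6 = 3·6 ↦ 3·7|_7 = 21 ⇒ 20

3·6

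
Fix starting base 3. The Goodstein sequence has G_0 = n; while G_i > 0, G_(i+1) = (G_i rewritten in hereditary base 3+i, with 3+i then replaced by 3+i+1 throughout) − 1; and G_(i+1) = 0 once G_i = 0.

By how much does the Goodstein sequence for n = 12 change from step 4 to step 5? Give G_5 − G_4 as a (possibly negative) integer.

G_0=12  [base 3] 3^2 + 3  →[3↦4]→  4^2 + 4 = 20  −1 ⇒ G_1=19
G_1=19  [base 4] 4^2 + 3  →[4↦5]→  5^2 + 3 = 28  −1 ⇒ G_2=27
G_2=27  [base 5] 5^2 + 2  →[5↦6]→  6^2 + 2 = 38  −1 ⇒ G_3=37
G_3=37  [base 6] 6^2 + 1  →[6↦7]→  7^2 + 1 = 50  −1 ⇒ G_4=49
G_4=49  [base 7] 7^2  →[7↦8]→  8^2 = 64  −1 ⇒ G_5=63

14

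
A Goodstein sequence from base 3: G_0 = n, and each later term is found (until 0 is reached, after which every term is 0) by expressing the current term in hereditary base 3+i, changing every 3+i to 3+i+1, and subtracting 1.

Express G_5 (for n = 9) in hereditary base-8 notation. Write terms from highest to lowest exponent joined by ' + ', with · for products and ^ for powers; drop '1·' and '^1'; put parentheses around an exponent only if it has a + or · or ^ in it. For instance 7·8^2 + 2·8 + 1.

2·8 + 7

(0) 9|_3 = 3^2 ↦ 4^2|_4 = 16 ⇒ 15
(1) 15|_4 = 3·4 + 3 ↦ 3·5 + 3|_5 = 18 ⇒ 17
(2) 17|_5 = 3·5 + 2 ↦ 3·6 + 2|_6 = 20 ⇒ 19
(3) 19|_6 = 3·6 + 1 ↦ 3·7 + 1|_7 = 22 ⇒ 21
(4) 21|_7 = 3·7 ↦ 3·8|_8 = 24 ⇒ 23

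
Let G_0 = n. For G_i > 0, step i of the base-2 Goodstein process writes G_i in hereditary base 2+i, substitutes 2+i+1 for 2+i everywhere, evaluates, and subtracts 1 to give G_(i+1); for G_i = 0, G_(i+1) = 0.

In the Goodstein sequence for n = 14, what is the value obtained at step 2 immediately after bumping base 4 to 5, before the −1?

18751

G_0=14  [base 2] 2^(2 + 1) + 2^2 + 2  →[2↦3]→  3^(3 + 1) + 3^3 + 3 = 111  −1 ⇒ G_1=110
G_1=110  [base 3] 3^(3 + 1) + 3^3 + 2  →[3↦4]→  4^(4 + 1) + 4^4 + 2 = 1282  −1 ⇒ G_2=1281
G_2=1281  [base 4] 4^(4 + 1) + 4^4 + 1  →[4↦5]→  5^(5 + 1) + 5^5 + 1 = 18751  −1 ⇒ G_3=18750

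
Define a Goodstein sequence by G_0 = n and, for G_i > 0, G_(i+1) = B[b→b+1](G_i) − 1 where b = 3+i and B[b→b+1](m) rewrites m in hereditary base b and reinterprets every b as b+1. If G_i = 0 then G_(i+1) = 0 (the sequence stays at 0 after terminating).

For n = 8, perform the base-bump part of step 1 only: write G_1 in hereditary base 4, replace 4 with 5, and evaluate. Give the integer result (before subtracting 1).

G_0 = 8. HB_3(8) = 2·3 + 2. Bump = 10. G_1 = 9.
G_1 = 9. HB_4(9) = 2·4 + 1. Bump = 11. G_2 = 10.

11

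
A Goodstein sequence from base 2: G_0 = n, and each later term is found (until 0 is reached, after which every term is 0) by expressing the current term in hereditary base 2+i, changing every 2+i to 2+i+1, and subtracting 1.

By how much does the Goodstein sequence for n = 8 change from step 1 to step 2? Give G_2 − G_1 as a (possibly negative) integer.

473

8 —HB2→ 2^(2 + 1) —bump→ 3^(3 + 1) = 81 —(−1)→ 80
80 —HB3→ 2·3^3 + 2·3^2 + 2·3 + 2 —bump→ 2·4^4 + 2·4^2 + 2·4 + 2 = 554 —(−1)→ 553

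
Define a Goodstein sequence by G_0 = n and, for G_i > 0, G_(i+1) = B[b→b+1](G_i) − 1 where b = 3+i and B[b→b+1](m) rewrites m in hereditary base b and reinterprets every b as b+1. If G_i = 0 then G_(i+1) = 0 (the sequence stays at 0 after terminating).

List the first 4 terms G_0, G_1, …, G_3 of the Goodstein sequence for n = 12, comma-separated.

12, 19, 27, 37

G_0 = 12. HB_3(12) = 3^2 + 3. Bump = 20. G_1 = 19.
G_1 = 19. HB_4(19) = 4^2 + 3. Bump = 28. G_2 = 27.
G_2 = 27. HB_5(27) = 5^2 + 2. Bump = 38. G_3 = 37.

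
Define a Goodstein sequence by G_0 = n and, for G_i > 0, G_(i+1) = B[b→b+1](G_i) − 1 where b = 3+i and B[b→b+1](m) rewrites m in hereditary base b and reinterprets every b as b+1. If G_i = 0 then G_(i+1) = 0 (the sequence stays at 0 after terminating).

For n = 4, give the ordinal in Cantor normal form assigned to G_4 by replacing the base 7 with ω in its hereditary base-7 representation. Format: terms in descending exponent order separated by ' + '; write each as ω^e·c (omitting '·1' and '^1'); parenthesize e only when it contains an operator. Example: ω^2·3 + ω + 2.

2

G_0=4  [base 3] 3 + 1  →[3↦4]→  4 + 1 = 5  −1 ⇒ G_1=4
G_1=4  [base 4] 4  →[4↦5]→  5 = 5  −1 ⇒ G_2=4
G_2=4  [base 5] 4  →[5↦6]→  4 = 4  −1 ⇒ G_3=3
G_3=3  [base 6] 3  →[6↦7]→  3 = 3  −1 ⇒ G_4=2
G_4=2  [base 7] 2  →[7↦8]→  2 = 2  −1 ⇒ G_5=1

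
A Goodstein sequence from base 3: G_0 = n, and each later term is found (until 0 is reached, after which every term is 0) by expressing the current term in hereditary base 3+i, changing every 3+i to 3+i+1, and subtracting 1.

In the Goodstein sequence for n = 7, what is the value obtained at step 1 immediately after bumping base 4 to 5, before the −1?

10

G_0=7  [base 3] 2·3 + 1  →[3↦4]→  2·4 + 1 = 9  −1 ⇒ G_1=8
G_1=8  [base 4] 2·4  →[4↦5]→  2·5 = 10  −1 ⇒ G_2=9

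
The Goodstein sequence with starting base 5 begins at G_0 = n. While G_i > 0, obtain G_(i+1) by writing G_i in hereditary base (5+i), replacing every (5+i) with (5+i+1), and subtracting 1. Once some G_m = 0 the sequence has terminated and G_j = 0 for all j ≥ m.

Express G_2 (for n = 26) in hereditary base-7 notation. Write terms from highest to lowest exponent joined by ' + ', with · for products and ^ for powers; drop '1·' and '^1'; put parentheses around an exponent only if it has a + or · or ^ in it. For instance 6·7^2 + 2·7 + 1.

[0] 26 ≡ 5^2 + 1 (base 5). Lift 6: 37. −1: 36.
[1] 36 ≡ 6^2 (base 6). Lift 7: 49. −1: 48.

6·7 + 6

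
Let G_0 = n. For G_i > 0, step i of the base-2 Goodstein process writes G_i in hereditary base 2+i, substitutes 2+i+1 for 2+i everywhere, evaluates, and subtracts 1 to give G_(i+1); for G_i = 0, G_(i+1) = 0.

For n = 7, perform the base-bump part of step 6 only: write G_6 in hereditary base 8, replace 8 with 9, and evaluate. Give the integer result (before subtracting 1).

step 0: 7 = 2^2 + 2 + 1; sub 3 for 2: 3^3 + 3 + 1; = 31; G_1 = 31−1 = 30
step 1: 30 = 3^3 + 3; sub 4 for 3: 4^4 + 4; = 260; G_2 = 260−1 = 259
step 2: 259 = 4^4 + 3; sub 5 for 4: 5^5 + 3; = 3128; G_3 = 3128−1 = 3127
step 3: 3127 = 5^5 + 2; sub 6 for 5: 6^6 + 2; = 46658; G_4 = 46658−1 = 46657
step 4: 46657 = 6^6 + 1; sub 7 for 6: 7^7 + 1; = 823544; G_5 = 823544−1 = 823543
step 5: 823543 = 7^7; sub 8 for 7: 8^8; = 16777216; G_6 = 16777216−1 = 16777215
step 6: 16777215 = 7·8^7 + 7·8^6 + 7·8^5 + 7·8^4 + 7·8^3 + 7·8^2 + 7·8 + 7; sub 9 for 8: 7·9^7 + 7·9^6 + 7·9^5 + 7·9^4 + 7·9^3 + 7·9^2 + 7·9 + 7; = 37665880; G_7 = 37665880−1 = 37665879

37665880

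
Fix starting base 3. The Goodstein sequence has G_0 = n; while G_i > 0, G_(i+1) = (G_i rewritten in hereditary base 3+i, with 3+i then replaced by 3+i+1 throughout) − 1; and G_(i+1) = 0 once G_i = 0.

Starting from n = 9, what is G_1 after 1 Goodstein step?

step 0: 9 = 3^2; sub 4 for 3: 4^2; = 16; G_1 = 16−1 = 15
step 1: 15 = 3·4 + 3; sub 5 for 4: 3·5 + 3; = 18; G_2 = 18−1 = 17

15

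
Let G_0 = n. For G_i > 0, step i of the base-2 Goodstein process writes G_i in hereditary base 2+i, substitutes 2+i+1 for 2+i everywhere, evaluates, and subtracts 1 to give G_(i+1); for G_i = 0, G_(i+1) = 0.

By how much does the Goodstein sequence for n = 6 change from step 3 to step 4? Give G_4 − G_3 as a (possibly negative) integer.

43530

base 2: 6 = 2^2 + 2; at 3: 3^3 + 3 = 30; next = 29
base 3: 29 = 3^3 + 2; at 4: 4^4 + 2 = 258; next = 257
base 4: 257 = 4^4 + 1; at 5: 5^5 + 1 = 3126; next = 3125
base 5: 3125 = 5^5; at 6: 6^6 = 46656; next = 46655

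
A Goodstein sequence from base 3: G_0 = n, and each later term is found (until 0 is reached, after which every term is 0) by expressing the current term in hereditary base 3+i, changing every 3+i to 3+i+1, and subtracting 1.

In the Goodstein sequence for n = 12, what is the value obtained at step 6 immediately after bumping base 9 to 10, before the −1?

76

i=0: 12 = 3^2 + 3 (b=3); 3→4: 4^2 + 4 = 20; 20−1 = 19
i=1: 19 = 4^2 + 3 (b=4); 4→5: 5^2 + 3 = 28; 28−1 = 27
i=2: 27 = 5^2 + 2 (b=5); 5→6: 6^2 + 2 = 38; 38−1 = 37
i=3: 37 = 6^2 + 1 (b=6); 6→7: 7^2 + 1 = 50; 50−1 = 49
i=4: 49 = 7^2 (b=7); 7→8: 8^2 = 64; 64−1 = 63
i=5: 63 = 7·8 + 7 (b=8); 8→9: 7·9 + 7 = 70; 70−1 = 69
i=6: 69 = 7·9 + 6 (b=9); 9→10: 7·10 + 6 = 76; 76−1 = 75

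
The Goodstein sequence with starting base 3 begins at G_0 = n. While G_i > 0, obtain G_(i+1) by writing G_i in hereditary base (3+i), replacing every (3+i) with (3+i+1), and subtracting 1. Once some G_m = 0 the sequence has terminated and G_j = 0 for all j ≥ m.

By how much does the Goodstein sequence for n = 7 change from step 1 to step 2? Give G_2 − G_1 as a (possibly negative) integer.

step 0: 7 = 2·3 + 1; sub 4 for 3: 2·4 + 1; = 9; G_1 = 9−1 = 8
step 1: 8 = 2·4; sub 5 for 4: 2·5; = 10; G_2 = 10−1 = 9

1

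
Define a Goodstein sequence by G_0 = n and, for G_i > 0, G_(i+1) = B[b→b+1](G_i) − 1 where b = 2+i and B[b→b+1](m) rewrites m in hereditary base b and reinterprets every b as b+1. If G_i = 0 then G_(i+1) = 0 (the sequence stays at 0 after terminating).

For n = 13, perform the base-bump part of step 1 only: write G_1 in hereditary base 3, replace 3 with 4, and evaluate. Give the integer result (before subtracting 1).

1280

i=0: 13 = 2^(2 + 1) + 2^2 + 1 (b=2); 2→3: 3^(3 + 1) + 3^3 + 1 = 109; 109−1 = 108
i=1: 108 = 3^(3 + 1) + 3^3 (b=3); 3→4: 4^(4 + 1) + 4^4 = 1280; 1280−1 = 1279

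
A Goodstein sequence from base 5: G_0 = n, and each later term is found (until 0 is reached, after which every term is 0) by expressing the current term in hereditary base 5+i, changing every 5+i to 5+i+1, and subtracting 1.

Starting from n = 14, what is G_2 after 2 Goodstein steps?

G_0 = 14. HB_5(14) = 2·5 + 4. Bump = 16. G_1 = 15.
G_1 = 15. HB_6(15) = 2·6 + 3. Bump = 17. G_2 = 16.
G_2 = 16. HB_7(16) = 2·7 + 2. Bump = 18. G_3 = 17.

16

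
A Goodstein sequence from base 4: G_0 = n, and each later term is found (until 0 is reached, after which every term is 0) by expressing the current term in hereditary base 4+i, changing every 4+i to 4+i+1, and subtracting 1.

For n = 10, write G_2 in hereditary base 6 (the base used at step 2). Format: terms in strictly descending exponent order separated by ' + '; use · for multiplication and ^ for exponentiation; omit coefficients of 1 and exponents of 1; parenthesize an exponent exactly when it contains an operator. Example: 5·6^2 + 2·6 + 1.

2·6

G_0=10  [base 4] 2·4 + 2  →[4↦5]→  2·5 + 2 = 12  −1 ⇒ G_1=11
G_1=11  [base 5] 2·5 + 1  →[5↦6]→  2·6 + 1 = 13  −1 ⇒ G_2=12
G_2=12  [base 6] 2·6  →[6↦7]→  2·7 = 14  −1 ⇒ G_3=13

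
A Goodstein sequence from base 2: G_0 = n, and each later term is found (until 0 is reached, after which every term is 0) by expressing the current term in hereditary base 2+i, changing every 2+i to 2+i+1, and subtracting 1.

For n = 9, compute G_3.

9842

(0) 9|_2 = 2^(2 + 1) + 1 ↦ 3^(3 + 1) + 1|_3 = 82 ⇒ 81
(1) 81|_3 = 3^(3 + 1) ↦ 4^(4 + 1)|_4 = 1024 ⇒ 1023
(2) 1023|_4 = 3·4^4 + 3·4^3 + 3·4^2 + 3·4 + 3 ↦ 3·5^5 + 3·5^3 + 3·5^2 + 3·5 + 3|_5 = 9843 ⇒ 9842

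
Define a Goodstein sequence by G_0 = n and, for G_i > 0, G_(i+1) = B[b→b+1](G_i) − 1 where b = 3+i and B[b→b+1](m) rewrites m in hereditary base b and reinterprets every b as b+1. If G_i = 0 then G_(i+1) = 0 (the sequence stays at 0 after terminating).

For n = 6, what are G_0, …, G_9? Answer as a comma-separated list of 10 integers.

G_0=6  [base 3] 2·3  →[3↦4]→  2·4 = 8  −1 ⇒ G_1=7
G_1=7  [base 4] 4 + 3  →[4↦5]→  5 + 3 = 8  −1 ⇒ G_2=7
G_2=7  [base 5] 5 + 2  →[5↦6]→  6 + 2 = 8  −1 ⇒ G_3=7
G_3=7  [base 6] 6 + 1  →[6↦7]→  7 + 1 = 8  −1 ⇒ G_4=7
G_4=7  [base 7] 7  →[7↦8]→  8 = 8  −1 ⇒ G_5=7
G_5=7  [base 8] 7  →[8↦9]→  7 = 7  −1 ⇒ G_6=6
G_6=6  [base 9] 6  →[9↦10]→  6 = 6  −1 ⇒ G_7=5
G_7=5  [base 10] 5  →[10↦11]→  5 = 5  −1 ⇒ G_8=4
G_8=4  [base 11] 4  →[11↦12]→  4 = 4  −1 ⇒ G_9=3

6, 7, 7, 7, 7, 7, 6, 5, 4, 3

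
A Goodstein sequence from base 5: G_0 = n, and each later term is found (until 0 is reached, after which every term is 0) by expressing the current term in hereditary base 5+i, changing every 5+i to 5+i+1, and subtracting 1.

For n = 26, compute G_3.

53

base 5: 26 = 5^2 + 1; at 6: 6^2 + 1 = 37; next = 36
base 6: 36 = 6^2; at 7: 7^2 = 49; next = 48
base 7: 48 = 6·7 + 6; at 8: 6·8 + 6 = 54; next = 53
base 8: 53 = 6·8 + 5; at 9: 6·9 + 5 = 59; next = 58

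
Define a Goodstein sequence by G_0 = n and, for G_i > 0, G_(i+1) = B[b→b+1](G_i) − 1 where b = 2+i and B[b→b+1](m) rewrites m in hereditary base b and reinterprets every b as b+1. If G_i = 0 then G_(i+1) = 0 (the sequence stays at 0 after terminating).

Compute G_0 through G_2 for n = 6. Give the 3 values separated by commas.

6 —HB2→ 2^2 + 2 —bump→ 3^3 + 3 = 30 —(−1)→ 29
29 —HB3→ 3^3 + 2 —bump→ 4^4 + 2 = 258 —(−1)→ 257

6, 29, 257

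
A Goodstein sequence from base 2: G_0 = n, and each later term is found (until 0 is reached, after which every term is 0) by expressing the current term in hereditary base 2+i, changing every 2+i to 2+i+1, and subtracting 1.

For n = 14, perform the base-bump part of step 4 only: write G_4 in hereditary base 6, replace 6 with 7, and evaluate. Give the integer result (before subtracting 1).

5862841

base 2: 14 = 2^(2 + 1) + 2^2 + 2; at 3: 3^(3 + 1) + 3^3 + 3 = 111; next = 110
base 3: 110 = 3^(3 + 1) + 3^3 + 2; at 4: 4^(4 + 1) + 4^4 + 2 = 1282; next = 1281
base 4: 1281 = 4^(4 + 1) + 4^4 + 1; at 5: 5^(5 + 1) + 5^5 + 1 = 18751; next = 18750
base 5: 18750 = 5^(5 + 1) + 5^5; at 6: 6^(6 + 1) + 6^6 = 326592; next = 326591
base 6: 326591 = 6^(6 + 1) + 5·6^5 + 5·6^4 + 5·6^3 + 5·6^2 + 5·6 + 5; at 7: 7^(7 + 1) + 5·7^5 + 5·7^4 + 5·7^3 + 5·7^2 + 5·7 + 5 = 5862841; next = 5862840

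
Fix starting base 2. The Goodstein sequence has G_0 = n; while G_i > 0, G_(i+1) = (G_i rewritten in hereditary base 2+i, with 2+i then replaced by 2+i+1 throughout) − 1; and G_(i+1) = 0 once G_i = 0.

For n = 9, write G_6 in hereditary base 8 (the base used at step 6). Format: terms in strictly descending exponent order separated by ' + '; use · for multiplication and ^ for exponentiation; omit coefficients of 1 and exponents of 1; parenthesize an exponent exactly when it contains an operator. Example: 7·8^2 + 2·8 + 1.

3·8^8 + 3·8^3 + 3·8^2 + 2·8 + 7

(0) 9|_2 = 2^(2 + 1) + 1 ↦ 3^(3 + 1) + 1|_3 = 82 ⇒ 81
(1) 81|_3 = 3^(3 + 1) ↦ 4^(4 + 1)|_4 = 1024 ⇒ 1023
(2) 1023|_4 = 3·4^4 + 3·4^3 + 3·4^2 + 3·4 + 3 ↦ 3·5^5 + 3·5^3 + 3·5^2 + 3·5 + 3|_5 = 9843 ⇒ 9842
(3) 9842|_5 = 3·5^5 + 3·5^3 + 3·5^2 + 3·5 + 2 ↦ 3·6^6 + 3·6^3 + 3·6^2 + 3·6 + 2|_6 = 140744 ⇒ 140743
(4) 140743|_6 = 3·6^6 + 3·6^3 + 3·6^2 + 3·6 + 1 ↦ 3·7^7 + 3·7^3 + 3·7^2 + 3·7 + 1|_7 = 2471827 ⇒ 2471826
(5) 2471826|_7 = 3·7^7 + 3·7^3 + 3·7^2 + 3·7 ↦ 3·8^8 + 3·8^3 + 3·8^2 + 3·8|_8 = 50333400 ⇒ 50333399
(6) 50333399|_8 = 3·8^8 + 3·8^3 + 3·8^2 + 2·8 + 7 ↦ 3·9^9 + 3·9^3 + 3·9^2 + 2·9 + 7|_9 = 1162263922 ⇒ 1162263921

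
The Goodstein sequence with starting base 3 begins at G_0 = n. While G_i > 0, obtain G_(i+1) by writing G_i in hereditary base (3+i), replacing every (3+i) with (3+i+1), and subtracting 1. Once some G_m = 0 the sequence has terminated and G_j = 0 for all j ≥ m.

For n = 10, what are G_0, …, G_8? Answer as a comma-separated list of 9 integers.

10, 16, 24, 27, 30, 33, 36, 39, 41

G_0=10  [base 3] 3^2 + 1  →[3↦4]→  4^2 + 1 = 17  −1 ⇒ G_1=16
G_1=16  [base 4] 4^2  →[4↦5]→  5^2 = 25  −1 ⇒ G_2=24
G_2=24  [base 5] 4·5 + 4  →[5↦6]→  4·6 + 4 = 28  −1 ⇒ G_3=27
G_3=27  [base 6] 4·6 + 3  →[6↦7]→  4·7 + 3 = 31  −1 ⇒ G_4=30
G_4=30  [base 7] 4·7 + 2  →[7↦8]→  4·8 + 2 = 34  −1 ⇒ G_5=33
G_5=33  [base 8] 4·8 + 1  →[8↦9]→  4·9 + 1 = 37  −1 ⇒ G_6=36
G_6=36  [base 9] 4·9  →[9↦10]→  4·10 = 40  −1 ⇒ G_7=39
G_7=39  [base 10] 3·10 + 9  →[10↦11]→  3·11 + 9 = 42  −1 ⇒ G_8=41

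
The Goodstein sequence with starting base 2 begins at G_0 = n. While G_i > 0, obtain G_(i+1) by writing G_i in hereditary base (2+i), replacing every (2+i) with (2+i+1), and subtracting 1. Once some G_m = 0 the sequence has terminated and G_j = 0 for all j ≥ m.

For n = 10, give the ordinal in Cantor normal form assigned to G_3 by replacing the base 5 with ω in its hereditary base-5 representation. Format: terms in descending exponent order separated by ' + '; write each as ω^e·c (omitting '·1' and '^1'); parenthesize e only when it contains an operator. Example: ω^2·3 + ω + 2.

ω^(ω + 1)

(0) 10|_2 = 2^(2 + 1) + 2 ↦ 3^(3 + 1) + 3|_3 = 84 ⇒ 83
(1) 83|_3 = 3^(3 + 1) + 2 ↦ 4^(4 + 1) + 2|_4 = 1026 ⇒ 1025
(2) 1025|_4 = 4^(4 + 1) + 1 ↦ 5^(5 + 1) + 1|_5 = 15626 ⇒ 15625
(3) 15625|_5 = 5^(5 + 1) ↦ 6^(6 + 1)|_6 = 279936 ⇒ 279935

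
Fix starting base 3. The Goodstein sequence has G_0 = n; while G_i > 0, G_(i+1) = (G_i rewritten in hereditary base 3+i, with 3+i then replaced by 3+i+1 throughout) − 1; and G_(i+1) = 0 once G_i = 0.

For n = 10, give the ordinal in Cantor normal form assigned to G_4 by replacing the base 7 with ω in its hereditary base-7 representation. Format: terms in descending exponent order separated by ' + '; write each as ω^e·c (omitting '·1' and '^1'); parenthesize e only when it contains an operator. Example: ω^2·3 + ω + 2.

step 0: 10 = 3^2 + 1; sub 4 for 3: 4^2 + 1; = 17; G_1 = 17−1 = 16
step 1: 16 = 4^2; sub 5 for 4: 5^2; = 25; G_2 = 25−1 = 24
step 2: 24 = 4·5 + 4; sub 6 for 5: 4·6 + 4; = 28; G_3 = 28−1 = 27
step 3: 27 = 4·6 + 3; sub 7 for 6: 4·7 + 3; = 31; G_4 = 31−1 = 30
step 4: 30 = 4·7 + 2; sub 8 for 7: 4·8 + 2; = 34; G_5 = 34−1 = 33

ω·4 + 2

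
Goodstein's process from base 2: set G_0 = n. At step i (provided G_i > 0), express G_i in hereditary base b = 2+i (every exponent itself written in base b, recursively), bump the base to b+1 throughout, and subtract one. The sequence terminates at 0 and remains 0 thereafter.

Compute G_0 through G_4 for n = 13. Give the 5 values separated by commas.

G_0 = 13. HB_2(13) = 2^(2 + 1) + 2^2 + 1. Bump = 109. G_1 = 108.
G_1 = 108. HB_3(108) = 3^(3 + 1) + 3^3. Bump = 1280. G_2 = 1279.
G_2 = 1279. HB_4(1279) = 4^(4 + 1) + 3·4^3 + 3·4^2 + 3·4 + 3. Bump = 16093. G_3 = 16092.
G_3 = 16092. HB_5(16092) = 5^(5 + 1) + 3·5^3 + 3·5^2 + 3·5 + 2. Bump = 280712. G_4 = 280711.

13, 108, 1279, 16092, 280711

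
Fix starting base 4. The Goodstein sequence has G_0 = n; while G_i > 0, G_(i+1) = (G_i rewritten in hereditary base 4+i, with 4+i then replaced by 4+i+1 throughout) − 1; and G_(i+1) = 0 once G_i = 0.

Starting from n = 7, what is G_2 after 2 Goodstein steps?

7

G_0 = 7. HB_4(7) = 4 + 3. Bump = 8. G_1 = 7.
G_1 = 7. HB_5(7) = 5 + 2. Bump = 8. G_2 = 7.
G_2 = 7. HB_6(7) = 6 + 1. Bump = 8. G_3 = 7.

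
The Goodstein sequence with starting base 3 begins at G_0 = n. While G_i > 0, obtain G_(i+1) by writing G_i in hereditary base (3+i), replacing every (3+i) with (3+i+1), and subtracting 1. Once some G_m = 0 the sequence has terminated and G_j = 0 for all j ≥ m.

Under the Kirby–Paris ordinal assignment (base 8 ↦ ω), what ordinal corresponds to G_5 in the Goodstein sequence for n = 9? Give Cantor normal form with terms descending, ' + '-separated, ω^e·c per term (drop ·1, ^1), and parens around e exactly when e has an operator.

ω·2 + 7

G_0 = 9. HB_3(9) = 3^2. Bump = 16. G_1 = 15.
G_1 = 15. HB_4(15) = 3·4 + 3. Bump = 18. G_2 = 17.
G_2 = 17. HB_5(17) = 3·5 + 2. Bump = 20. G_3 = 19.
G_3 = 19. HB_6(19) = 3·6 + 1. Bump = 22. G_4 = 21.
G_4 = 21. HB_7(21) = 3·7. Bump = 24. G_5 = 23.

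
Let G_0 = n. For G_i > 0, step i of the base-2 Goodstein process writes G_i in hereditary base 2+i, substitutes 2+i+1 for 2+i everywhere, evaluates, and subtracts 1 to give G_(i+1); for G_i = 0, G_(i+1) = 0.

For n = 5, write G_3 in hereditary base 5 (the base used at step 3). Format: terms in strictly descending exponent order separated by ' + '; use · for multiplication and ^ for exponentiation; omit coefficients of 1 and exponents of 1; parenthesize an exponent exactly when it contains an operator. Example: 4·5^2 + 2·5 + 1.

(0) 5|_2 = 2^2 + 1 ↦ 3^3 + 1|_3 = 28 ⇒ 27
(1) 27|_3 = 3^3 ↦ 4^4|_4 = 256 ⇒ 255
(2) 255|_4 = 3·4^3 + 3·4^2 + 3·4 + 3 ↦ 3·5^3 + 3·5^2 + 3·5 + 3|_5 = 468 ⇒ 467
(3) 467|_5 = 3·5^3 + 3·5^2 + 3·5 + 2 ↦ 3·6^3 + 3·6^2 + 3·6 + 2|_6 = 776 ⇒ 775

3·5^3 + 3·5^2 + 3·5 + 2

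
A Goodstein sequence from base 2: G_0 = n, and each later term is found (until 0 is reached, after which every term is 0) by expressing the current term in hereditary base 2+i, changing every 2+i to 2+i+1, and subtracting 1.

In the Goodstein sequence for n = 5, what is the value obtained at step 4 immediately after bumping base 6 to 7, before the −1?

base 2: 5 = 2^2 + 1; at 3: 3^3 + 1 = 28; next = 27
base 3: 27 = 3^3; at 4: 4^4 = 256; next = 255
base 4: 255 = 3·4^3 + 3·4^2 + 3·4 + 3; at 5: 3·5^3 + 3·5^2 + 3·5 + 3 = 468; next = 467
base 5: 467 = 3·5^3 + 3·5^2 + 3·5 + 2; at 6: 3·6^3 + 3·6^2 + 3·6 + 2 = 776; next = 775
base 6: 775 = 3·6^3 + 3·6^2 + 3·6 + 1; at 7: 3·7^3 + 3·7^2 + 3·7 + 1 = 1198; next = 1197

1198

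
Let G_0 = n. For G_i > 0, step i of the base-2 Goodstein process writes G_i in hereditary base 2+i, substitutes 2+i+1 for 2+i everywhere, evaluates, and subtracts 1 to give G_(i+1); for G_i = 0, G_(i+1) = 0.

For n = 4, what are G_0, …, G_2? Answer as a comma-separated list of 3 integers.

4, 26, 41

step 0: 4 = 2^2; sub 3 for 2: 3^3; = 27; G_1 = 27−1 = 26
step 1: 26 = 2·3^2 + 2·3 + 2; sub 4 for 3: 2·4^2 + 2·4 + 2; = 42; G_2 = 42−1 = 41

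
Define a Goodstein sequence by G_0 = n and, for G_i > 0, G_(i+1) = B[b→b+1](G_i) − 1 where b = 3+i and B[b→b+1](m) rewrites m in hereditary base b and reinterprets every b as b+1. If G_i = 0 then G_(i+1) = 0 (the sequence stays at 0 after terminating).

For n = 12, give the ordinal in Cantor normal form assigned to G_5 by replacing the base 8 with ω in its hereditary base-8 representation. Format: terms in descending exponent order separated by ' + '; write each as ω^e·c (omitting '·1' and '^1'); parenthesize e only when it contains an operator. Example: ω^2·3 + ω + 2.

G_0=12  [base 3] 3^2 + 3  →[3↦4]→  4^2 + 4 = 20  −1 ⇒ G_1=19
G_1=19  [base 4] 4^2 + 3  →[4↦5]→  5^2 + 3 = 28  −1 ⇒ G_2=27
G_2=27  [base 5] 5^2 + 2  →[5↦6]→  6^2 + 2 = 38  −1 ⇒ G_3=37
G_3=37  [base 6] 6^2 + 1  →[6↦7]→  7^2 + 1 = 50  −1 ⇒ G_4=49
G_4=49  [base 7] 7^2  →[7↦8]→  8^2 = 64  −1 ⇒ G_5=63
G_5=63  [base 8] 7·8 + 7  →[8↦9]→  7·9 + 7 = 70  −1 ⇒ G_6=69

ω·7 + 7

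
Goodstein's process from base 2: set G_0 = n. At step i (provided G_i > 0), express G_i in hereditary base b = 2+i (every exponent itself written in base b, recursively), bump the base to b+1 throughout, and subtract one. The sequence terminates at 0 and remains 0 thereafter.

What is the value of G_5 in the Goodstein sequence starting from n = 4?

4 —HB2→ 2^2 —bump→ 3^3 = 27 —(−1)→ 26
26 —HB3→ 2·3^2 + 2·3 + 2 —bump→ 2·4^2 + 2·4 + 2 = 42 —(−1)→ 41
41 —HB4→ 2·4^2 + 2·4 + 1 —bump→ 2·5^2 + 2·5 + 1 = 61 —(−1)→ 60
60 —HB5→ 2·5^2 + 2·5 —bump→ 2·6^2 + 2·6 = 84 —(−1)→ 83
83 —HB6→ 2·6^2 + 6 + 5 —bump→ 2·7^2 + 7 + 5 = 110 —(−1)→ 109

109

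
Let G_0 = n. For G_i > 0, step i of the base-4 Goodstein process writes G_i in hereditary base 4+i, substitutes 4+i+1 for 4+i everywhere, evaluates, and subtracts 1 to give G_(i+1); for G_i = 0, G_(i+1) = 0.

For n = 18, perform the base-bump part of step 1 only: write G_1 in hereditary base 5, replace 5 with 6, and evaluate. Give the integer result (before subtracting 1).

37

18 —HB4→ 4^2 + 2 —bump→ 5^2 + 2 = 27 —(−1)→ 26
26 —HB5→ 5^2 + 1 —bump→ 6^2 + 1 = 37 —(−1)→ 36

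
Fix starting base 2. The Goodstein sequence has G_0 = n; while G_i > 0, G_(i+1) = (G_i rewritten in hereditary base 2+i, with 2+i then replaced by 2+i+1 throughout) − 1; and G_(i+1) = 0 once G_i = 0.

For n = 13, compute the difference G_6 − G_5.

base 2: 13 = 2^(2 + 1) + 2^2 + 1; at 3: 3^(3 + 1) + 3^3 + 1 = 109; next = 108
base 3: 108 = 3^(3 + 1) + 3^3; at 4: 4^(4 + 1) + 4^4 = 1280; next = 1279
base 4: 1279 = 4^(4 + 1) + 3·4^3 + 3·4^2 + 3·4 + 3; at 5: 5^(5 + 1) + 3·5^3 + 3·5^2 + 3·5 + 3 = 16093; next = 16092
base 5: 16092 = 5^(5 + 1) + 3·5^3 + 3·5^2 + 3·5 + 2; at 6: 6^(6 + 1) + 3·6^3 + 3·6^2 + 3·6 + 2 = 280712; next = 280711
base 6: 280711 = 6^(6 + 1) + 3·6^3 + 3·6^2 + 3·6 + 1; at 7: 7^(7 + 1) + 3·7^3 + 3·7^2 + 3·7 + 1 = 5765999; next = 5765998
base 7: 5765998 = 7^(7 + 1) + 3·7^3 + 3·7^2 + 3·7; at 8: 8^(8 + 1) + 3·8^3 + 3·8^2 + 3·8 = 134219480; next = 134219479

128453481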